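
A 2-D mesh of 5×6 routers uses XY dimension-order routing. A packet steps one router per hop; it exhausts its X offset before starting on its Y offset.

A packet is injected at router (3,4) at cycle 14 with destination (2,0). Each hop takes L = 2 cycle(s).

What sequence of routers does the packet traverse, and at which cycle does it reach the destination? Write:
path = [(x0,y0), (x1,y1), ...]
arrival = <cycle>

#0 — 3,4 | c14
#1 — 2,4 | c16 | W
#2 — 2,3 | c18 | S
#3 — 2,2 | c20 | S
#4 — 2,1 | c22 | S
#5 — 2,0 | c24 | S

path = [(3,4), (2,4), (2,3), (2,2), (2,1), (2,0)]
arrival = 24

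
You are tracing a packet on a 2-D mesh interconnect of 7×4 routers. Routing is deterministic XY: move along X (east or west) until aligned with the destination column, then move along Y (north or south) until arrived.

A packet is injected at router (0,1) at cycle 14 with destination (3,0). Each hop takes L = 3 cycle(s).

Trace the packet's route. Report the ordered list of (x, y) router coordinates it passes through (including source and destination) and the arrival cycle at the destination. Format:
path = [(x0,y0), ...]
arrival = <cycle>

path = [(0,1), (1,1), (2,1), (3,1), (3,0)]
arrival = 26

t=14: at (0,1)
t=17: at (1,1) after E
t=20: at (2,1) after E
t=23: at (3,1) after E
t=26: at (3,0) after S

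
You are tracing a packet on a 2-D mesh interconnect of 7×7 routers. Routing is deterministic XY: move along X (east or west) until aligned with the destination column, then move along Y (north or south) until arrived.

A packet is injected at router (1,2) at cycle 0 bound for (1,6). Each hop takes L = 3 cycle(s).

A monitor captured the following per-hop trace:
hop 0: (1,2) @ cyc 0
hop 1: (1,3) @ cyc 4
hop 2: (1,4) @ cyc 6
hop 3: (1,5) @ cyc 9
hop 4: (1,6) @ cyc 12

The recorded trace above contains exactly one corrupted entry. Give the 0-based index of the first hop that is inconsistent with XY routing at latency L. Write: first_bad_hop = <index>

  1: Δx=+0 Δy=+1 Δt=4 [BAD: Δcyc=4≠L]

first_bad_hop = 1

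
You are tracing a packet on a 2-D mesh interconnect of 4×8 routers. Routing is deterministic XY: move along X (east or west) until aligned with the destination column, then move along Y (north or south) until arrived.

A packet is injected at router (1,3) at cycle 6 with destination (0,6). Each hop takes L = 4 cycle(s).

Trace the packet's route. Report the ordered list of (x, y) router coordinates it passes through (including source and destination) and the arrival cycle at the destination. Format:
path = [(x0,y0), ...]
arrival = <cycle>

src (1,3)  cyc=6
W→(0,3)  cyc=10
N→(0,4)  cyc=14
N→(0,5)  cyc=18
N→(0,6)  cyc=22

path = [(1,3), (0,3), (0,4), (0,5), (0,6)]
arrival = 22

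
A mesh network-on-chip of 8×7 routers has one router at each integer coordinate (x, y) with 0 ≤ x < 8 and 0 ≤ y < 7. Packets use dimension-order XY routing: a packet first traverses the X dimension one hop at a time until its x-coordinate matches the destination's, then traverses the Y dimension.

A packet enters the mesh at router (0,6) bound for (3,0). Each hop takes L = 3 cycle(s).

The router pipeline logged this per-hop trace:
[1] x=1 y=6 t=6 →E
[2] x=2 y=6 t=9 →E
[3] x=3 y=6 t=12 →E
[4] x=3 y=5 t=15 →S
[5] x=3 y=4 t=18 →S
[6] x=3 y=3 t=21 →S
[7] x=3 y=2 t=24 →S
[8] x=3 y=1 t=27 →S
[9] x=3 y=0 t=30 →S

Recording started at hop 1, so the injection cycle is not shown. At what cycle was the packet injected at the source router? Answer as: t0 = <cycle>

Hop 1 reached at cycle 6; hop k is at t0 + k·L.
So t0 = 6 − 1·3 = 3.

t0 = 3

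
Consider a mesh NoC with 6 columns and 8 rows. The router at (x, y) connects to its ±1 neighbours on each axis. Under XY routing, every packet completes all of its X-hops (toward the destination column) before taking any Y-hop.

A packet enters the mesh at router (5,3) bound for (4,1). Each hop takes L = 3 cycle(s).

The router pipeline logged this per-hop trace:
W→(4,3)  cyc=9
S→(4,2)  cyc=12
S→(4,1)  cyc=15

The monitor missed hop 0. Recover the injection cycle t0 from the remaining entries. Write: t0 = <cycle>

The first recorded entry is hop 1 at cycle 9.
So t0 = 9 − 1·3 = 6.

t0 = 6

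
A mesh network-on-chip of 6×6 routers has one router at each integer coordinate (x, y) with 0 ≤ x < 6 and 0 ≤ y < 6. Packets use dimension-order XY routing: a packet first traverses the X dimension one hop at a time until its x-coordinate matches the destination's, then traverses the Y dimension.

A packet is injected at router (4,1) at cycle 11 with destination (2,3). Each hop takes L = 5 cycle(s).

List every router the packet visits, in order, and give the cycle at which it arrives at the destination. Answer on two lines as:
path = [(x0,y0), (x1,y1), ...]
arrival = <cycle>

src (4,1)  cyc=11
W→(3,1)  cyc=16
W→(2,1)  cyc=21
N→(2,2)  cyc=26
N→(2,3)  cyc=31

path = [(4,1), (3,1), (2,1), (2,2), (2,3)]
arrival = 31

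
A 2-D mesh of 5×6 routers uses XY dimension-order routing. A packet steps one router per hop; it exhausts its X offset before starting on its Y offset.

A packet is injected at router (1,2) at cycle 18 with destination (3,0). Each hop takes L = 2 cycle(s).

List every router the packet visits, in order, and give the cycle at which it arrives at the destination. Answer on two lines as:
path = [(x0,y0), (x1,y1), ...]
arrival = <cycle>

path = [(1,2), (2,2), (3,2), (3,1), (3,0)]
arrival = 26

hop 0: (1,2) @ cyc 18
hop 1: (2,2) @ cyc 20  [E]
hop 2: (3,2) @ cyc 22  [E]
hop 3: (3,1) @ cyc 24  [S]
hop 4: (3,0) @ cyc 26  [S]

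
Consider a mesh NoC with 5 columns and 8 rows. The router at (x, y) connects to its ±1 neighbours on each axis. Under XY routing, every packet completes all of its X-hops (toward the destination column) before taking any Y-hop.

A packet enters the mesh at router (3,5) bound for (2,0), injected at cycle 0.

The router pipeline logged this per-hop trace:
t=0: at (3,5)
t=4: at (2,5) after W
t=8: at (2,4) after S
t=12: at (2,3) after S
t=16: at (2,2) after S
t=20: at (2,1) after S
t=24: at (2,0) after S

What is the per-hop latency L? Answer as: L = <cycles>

L = 4

Δcyc across hop 0→1: 4 − 0 = 4.
Each hop adds L, hence L = 4.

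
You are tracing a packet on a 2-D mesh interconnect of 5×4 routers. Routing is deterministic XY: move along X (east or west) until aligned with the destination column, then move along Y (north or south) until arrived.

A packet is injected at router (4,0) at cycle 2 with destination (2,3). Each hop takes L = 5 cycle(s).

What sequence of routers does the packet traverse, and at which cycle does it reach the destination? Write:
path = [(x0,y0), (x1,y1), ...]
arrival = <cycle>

path = [(4,0), (3,0), (2,0), (2,1), (2,2), (2,3)]
arrival = 27

t=2: at (4,0)
t=7: at (3,0) after W
t=12: at (2,0) after W
t=17: at (2,1) after N
t=22: at (2,2) after N
t=27: at (2,3) after N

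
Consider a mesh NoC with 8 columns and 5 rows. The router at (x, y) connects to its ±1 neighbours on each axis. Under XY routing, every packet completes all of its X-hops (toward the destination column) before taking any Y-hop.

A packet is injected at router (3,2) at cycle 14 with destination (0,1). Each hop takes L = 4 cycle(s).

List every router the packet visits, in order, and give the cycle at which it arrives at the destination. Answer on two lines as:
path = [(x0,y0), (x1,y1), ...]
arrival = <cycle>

t=14: at (3,2)
t=18: at (2,2) after W
t=22: at (1,2) after W
t=26: at (0,2) after W
t=30: at (0,1) after S

path = [(3,2), (2,2), (1,2), (0,2), (0,1)]
arrival = 30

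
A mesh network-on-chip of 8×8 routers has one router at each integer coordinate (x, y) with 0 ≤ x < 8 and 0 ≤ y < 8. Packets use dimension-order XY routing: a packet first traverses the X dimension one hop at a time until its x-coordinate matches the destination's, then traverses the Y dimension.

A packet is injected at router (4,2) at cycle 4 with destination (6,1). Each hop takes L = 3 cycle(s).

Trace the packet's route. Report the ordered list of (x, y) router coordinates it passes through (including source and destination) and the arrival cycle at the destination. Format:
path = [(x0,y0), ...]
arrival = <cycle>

src (4,2)  cyc=4
E→(5,2)  cyc=7
E→(6,2)  cyc=10
S→(6,1)  cyc=13

path = [(4,2), (5,2), (6,2), (6,1)]
arrival = 13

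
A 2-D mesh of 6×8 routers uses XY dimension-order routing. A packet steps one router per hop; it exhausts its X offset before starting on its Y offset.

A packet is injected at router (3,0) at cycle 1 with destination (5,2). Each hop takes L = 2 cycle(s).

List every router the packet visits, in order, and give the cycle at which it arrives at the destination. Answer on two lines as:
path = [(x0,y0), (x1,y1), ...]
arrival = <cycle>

#0 — 3,0 | c1
#1 — 4,0 | c3 | E
#2 — 5,0 | c5 | E
#3 — 5,1 | c7 | N
#4 — 5,2 | c9 | N

path = [(3,0), (4,0), (5,0), (5,1), (5,2)]
arrival = 9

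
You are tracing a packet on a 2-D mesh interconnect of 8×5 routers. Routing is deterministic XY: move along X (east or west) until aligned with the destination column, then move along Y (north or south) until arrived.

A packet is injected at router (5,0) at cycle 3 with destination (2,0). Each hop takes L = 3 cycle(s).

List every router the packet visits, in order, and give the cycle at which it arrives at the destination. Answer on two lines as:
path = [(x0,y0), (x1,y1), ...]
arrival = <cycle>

hop 0: (5,0) @ cyc 3
hop 1: (4,0) @ cyc 6  [W]
hop 2: (3,0) @ cyc 9  [W]
hop 3: (2,0) @ cyc 12  [W]

path = [(5,0), (4,0), (3,0), (2,0)]
arrival = 12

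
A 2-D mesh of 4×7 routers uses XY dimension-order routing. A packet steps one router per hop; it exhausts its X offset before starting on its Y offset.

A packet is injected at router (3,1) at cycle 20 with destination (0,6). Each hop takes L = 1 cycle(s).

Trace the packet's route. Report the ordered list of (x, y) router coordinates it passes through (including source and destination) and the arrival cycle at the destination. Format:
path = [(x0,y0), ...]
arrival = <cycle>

hop 0: (3,1) @ cyc 20
hop 1: (2,1) @ cyc 21  [W]
hop 2: (1,1) @ cyc 22  [W]
hop 3: (0,1) @ cyc 23  [W]
hop 4: (0,2) @ cyc 24  [N]
hop 5: (0,3) @ cyc 25  [N]
hop 6: (0,4) @ cyc 26  [N]
hop 7: (0,5) @ cyc 27  [N]
hop 8: (0,6) @ cyc 28  [N]

path = [(3,1), (2,1), (1,1), (0,1), (0,2), (0,3), (0,4), (0,5), (0,6)]
arrival = 28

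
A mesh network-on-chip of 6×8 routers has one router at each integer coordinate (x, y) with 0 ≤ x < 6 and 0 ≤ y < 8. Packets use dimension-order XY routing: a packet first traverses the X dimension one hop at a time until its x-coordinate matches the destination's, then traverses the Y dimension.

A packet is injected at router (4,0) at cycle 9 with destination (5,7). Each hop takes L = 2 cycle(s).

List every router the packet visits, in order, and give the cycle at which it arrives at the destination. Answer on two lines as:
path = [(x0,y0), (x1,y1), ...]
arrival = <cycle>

path = [(4,0), (5,0), (5,1), (5,2), (5,3), (5,4), (5,5), (5,6), (5,7)]
arrival = 25

hop 0: (4,0) @ cyc 9
hop 1: (5,0) @ cyc 11  [E]
hop 2: (5,1) @ cyc 13  [N]
hop 3: (5,2) @ cyc 15  [N]
hop 4: (5,3) @ cyc 17  [N]
hop 5: (5,4) @ cyc 19  [N]
hop 6: (5,5) @ cyc 21  [N]
hop 7: (5,6) @ cyc 23  [N]
hop 8: (5,7) @ cyc 25  [N]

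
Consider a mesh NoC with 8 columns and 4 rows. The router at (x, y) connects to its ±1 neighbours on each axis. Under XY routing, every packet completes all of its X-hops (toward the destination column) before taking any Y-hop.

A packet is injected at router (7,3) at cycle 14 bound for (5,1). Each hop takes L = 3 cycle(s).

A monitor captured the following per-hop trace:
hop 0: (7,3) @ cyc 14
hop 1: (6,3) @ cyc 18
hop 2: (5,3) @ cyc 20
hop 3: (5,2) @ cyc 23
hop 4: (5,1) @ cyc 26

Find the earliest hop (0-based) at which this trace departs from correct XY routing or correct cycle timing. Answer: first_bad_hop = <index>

check 1→ d=(-1,0) cyc+4: BAD: Δcyc=4≠L

first_bad_hop = 1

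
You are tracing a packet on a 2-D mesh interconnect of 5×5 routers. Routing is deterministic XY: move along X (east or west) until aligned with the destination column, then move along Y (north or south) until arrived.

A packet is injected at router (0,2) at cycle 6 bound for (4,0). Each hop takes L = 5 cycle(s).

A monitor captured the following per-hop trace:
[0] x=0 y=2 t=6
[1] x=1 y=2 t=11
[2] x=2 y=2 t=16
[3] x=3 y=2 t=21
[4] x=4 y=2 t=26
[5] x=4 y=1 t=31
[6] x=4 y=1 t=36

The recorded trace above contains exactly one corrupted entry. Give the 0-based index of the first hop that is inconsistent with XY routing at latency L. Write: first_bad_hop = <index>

first_bad_hop = 6

check 1→ d=(1,0) cyc+5: ok
check 2→ d=(1,0) cyc+5: ok
check 3→ d=(1,0) cyc+5: ok
check 4→ d=(1,0) cyc+5: ok
check 5→ d=(0,-1) cyc+5: ok
check 6→ d=(0,0) cyc+5: BAD: non-unit step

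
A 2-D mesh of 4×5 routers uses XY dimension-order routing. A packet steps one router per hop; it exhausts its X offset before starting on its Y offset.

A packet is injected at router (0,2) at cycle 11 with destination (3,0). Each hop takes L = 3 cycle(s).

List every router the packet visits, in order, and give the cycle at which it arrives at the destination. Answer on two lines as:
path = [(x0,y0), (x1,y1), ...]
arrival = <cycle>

path = [(0,2), (1,2), (2,2), (3,2), (3,1), (3,0)]
arrival = 26

t=11: at (0,2)
t=14: at (1,2) after E
t=17: at (2,2) after E
t=20: at (3,2) after E
t=23: at (3,1) after S
t=26: at (3,0) after S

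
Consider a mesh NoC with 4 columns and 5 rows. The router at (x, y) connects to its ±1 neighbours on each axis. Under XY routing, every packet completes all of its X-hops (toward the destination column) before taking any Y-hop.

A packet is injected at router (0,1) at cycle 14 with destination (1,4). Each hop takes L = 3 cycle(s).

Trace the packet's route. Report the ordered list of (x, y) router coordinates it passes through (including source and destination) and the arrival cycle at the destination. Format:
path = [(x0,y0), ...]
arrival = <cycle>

#0 — 0,1 | c14
#1 — 1,1 | c17 | E
#2 — 1,2 | c20 | N
#3 — 1,3 | c23 | N
#4 — 1,4 | c26 | N

path = [(0,1), (1,1), (1,2), (1,3), (1,4)]
arrival = 26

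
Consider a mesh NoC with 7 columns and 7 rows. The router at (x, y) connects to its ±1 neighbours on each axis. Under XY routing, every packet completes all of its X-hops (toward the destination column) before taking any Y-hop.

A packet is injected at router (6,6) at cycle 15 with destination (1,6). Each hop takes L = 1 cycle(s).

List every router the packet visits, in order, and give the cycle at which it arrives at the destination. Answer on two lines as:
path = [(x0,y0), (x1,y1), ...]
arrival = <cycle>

hop 0: (6,6) @ cyc 15
hop 1: (5,6) @ cyc 16  [W]
hop 2: (4,6) @ cyc 17  [W]
hop 3: (3,6) @ cyc 18  [W]
hop 4: (2,6) @ cyc 19  [W]
hop 5: (1,6) @ cyc 20  [W]

path = [(6,6), (5,6), (4,6), (3,6), (2,6), (1,6)]
arrival = 20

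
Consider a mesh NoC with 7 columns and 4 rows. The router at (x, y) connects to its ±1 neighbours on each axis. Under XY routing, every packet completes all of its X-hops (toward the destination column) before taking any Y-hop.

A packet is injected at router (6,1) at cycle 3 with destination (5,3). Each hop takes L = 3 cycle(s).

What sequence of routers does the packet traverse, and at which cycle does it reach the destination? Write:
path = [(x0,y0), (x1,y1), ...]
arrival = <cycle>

[0] x=6 y=1 t=3
[1] x=5 y=1 t=6 →W
[2] x=5 y=2 t=9 →N
[3] x=5 y=3 t=12 →N

path = [(6,1), (5,1), (5,2), (5,3)]
arrival = 12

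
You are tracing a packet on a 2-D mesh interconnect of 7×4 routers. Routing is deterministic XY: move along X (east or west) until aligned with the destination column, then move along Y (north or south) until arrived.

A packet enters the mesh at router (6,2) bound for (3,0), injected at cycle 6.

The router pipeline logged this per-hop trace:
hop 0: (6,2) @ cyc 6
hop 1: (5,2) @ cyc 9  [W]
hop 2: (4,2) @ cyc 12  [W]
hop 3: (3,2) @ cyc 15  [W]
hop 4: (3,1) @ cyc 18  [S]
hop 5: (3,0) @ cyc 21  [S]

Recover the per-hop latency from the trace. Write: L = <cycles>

L = 3

From hop 0 (6) to hop 1 (9): +3 cycles.
One hop costs L cycles, so L = 3.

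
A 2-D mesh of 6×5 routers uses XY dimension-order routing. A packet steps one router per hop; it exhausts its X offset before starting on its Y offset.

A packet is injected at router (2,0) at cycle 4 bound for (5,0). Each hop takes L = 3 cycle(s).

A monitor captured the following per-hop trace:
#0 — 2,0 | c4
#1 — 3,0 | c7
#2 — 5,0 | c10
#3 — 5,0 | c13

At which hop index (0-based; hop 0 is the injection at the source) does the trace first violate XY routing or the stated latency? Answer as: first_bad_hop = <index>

first_bad_hop = 2

hop 1: step (+1,+0), +3 cyc — ok
hop 2: step (+2,+0), +3 cyc — BAD: non-unit step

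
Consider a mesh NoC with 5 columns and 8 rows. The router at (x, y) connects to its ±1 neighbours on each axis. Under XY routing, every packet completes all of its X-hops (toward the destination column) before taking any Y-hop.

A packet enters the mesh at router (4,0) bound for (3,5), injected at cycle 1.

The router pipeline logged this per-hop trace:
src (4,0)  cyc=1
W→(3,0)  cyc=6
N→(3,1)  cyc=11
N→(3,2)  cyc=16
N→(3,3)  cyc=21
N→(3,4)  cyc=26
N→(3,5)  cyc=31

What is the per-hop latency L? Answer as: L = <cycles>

L = 5

Between hops 0 and 1 the cycle counter advances 6 − 1 = 5.
Each hop adds L, hence L = 5.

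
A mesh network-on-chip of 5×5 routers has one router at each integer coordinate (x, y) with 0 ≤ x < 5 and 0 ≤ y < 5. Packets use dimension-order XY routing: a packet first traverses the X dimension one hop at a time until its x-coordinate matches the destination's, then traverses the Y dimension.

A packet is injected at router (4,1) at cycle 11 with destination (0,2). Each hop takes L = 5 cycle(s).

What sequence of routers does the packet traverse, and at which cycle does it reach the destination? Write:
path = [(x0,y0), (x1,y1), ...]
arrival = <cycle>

path = [(4,1), (3,1), (2,1), (1,1), (0,1), (0,2)]
arrival = 36

#0 — 4,1 | c11
#1 — 3,1 | c16 | W
#2 — 2,1 | c21 | W
#3 — 1,1 | c26 | W
#4 — 0,1 | c31 | W
#5 — 0,2 | c36 | N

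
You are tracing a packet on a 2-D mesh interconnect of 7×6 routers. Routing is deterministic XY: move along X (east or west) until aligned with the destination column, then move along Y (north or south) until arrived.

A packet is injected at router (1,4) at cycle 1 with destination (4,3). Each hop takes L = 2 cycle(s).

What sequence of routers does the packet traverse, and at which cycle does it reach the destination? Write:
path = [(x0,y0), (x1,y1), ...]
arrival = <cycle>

path = [(1,4), (2,4), (3,4), (4,4), (4,3)]
arrival = 9

t=1: at (1,4)
t=3: at (2,4) after E
t=5: at (3,4) after E
t=7: at (4,4) after E
t=9: at (4,3) after S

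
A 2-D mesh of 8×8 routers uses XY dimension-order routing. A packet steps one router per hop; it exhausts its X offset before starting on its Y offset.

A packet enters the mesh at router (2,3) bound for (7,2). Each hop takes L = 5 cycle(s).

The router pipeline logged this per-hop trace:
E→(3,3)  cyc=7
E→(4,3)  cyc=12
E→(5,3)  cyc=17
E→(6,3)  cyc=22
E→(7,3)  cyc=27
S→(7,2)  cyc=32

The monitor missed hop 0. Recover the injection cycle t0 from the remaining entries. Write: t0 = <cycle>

t0 = 2

At hop 1 the cycle is 7; in general cyc_k = t0 + kL.
Subtract one hop: t0 = 7 − 5 = 2.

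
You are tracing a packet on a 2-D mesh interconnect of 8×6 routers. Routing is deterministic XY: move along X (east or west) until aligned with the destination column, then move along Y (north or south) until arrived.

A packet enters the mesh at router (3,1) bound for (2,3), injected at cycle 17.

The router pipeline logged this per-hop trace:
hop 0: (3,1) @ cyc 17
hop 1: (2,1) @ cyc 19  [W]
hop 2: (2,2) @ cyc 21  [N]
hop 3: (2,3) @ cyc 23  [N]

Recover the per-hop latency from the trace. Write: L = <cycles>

L = 2

Between hops 0 and 1 the cycle counter advances 19 − 17 = 2.
Per-hop latency L = Δcyc = 2.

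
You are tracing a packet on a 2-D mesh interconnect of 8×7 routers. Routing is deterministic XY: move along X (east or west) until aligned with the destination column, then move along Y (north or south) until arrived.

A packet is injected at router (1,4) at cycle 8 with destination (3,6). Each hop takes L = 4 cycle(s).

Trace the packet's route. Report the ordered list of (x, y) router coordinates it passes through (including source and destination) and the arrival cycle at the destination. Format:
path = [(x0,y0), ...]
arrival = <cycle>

#0 — 1,4 | c8
#1 — 2,4 | c12 | E
#2 — 3,4 | c16 | E
#3 — 3,5 | c20 | N
#4 — 3,6 | c24 | N

path = [(1,4), (2,4), (3,4), (3,5), (3,6)]
arrival = 24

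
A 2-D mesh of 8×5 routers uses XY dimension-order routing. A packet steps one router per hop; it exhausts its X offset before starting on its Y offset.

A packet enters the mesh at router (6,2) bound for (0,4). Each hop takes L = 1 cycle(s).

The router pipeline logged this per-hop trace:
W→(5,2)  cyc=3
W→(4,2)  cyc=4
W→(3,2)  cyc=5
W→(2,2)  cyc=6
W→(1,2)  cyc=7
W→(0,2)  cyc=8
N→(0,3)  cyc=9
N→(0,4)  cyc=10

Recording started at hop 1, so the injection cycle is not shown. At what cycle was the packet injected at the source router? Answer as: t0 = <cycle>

t0 = 2

Hop 1 reached at cycle 3; hop k is at t0 + k·L.
Therefore t0 = 3 − L = 2.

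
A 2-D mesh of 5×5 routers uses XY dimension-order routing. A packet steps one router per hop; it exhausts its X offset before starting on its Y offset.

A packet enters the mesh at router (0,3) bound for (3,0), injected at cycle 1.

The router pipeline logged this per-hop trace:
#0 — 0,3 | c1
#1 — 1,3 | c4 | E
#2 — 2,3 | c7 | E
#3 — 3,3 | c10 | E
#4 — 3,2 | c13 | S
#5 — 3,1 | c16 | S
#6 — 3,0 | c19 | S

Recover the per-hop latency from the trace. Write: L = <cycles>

L = 3

Between hops 0 and 1 the cycle counter advances 4 − 1 = 3.
Each hop adds L, hence L = 3.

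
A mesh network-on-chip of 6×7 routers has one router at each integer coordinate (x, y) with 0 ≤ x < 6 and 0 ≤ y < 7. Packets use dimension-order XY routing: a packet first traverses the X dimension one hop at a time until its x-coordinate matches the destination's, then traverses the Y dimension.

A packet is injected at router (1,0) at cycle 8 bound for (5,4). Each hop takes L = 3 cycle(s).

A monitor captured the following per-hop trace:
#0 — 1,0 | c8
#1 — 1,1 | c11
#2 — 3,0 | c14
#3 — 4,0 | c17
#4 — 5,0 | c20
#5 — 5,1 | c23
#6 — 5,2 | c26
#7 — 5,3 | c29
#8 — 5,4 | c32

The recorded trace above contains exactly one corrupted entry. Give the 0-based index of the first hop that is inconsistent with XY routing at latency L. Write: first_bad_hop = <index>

first_bad_hop = 1

hop 1: step (+0,+1), +3 cyc — BAD: Y-move but x=1≠5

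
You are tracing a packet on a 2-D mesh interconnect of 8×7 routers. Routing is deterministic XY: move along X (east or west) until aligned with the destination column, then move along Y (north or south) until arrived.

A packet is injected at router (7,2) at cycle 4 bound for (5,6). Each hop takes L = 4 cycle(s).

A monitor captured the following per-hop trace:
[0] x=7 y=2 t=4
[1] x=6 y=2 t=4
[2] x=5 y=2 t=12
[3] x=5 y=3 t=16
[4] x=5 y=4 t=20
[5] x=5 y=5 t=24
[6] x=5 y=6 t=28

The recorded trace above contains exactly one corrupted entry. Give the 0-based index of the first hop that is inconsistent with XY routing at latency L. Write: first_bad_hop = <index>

first_bad_hop = 1

[1] (-1,+0) / 0c ⇒ BAD: Δcyc=0≠L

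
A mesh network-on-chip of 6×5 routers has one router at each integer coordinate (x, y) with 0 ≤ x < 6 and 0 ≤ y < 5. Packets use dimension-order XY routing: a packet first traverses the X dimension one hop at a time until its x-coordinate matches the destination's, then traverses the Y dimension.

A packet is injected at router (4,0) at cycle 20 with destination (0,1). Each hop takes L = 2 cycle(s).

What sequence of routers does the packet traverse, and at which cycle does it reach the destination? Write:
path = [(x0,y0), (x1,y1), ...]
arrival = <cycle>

[0] x=4 y=0 t=20
[1] x=3 y=0 t=22 →W
[2] x=2 y=0 t=24 →W
[3] x=1 y=0 t=26 →W
[4] x=0 y=0 t=28 →W
[5] x=0 y=1 t=30 →N

path = [(4,0), (3,0), (2,0), (1,0), (0,0), (0,1)]
arrival = 30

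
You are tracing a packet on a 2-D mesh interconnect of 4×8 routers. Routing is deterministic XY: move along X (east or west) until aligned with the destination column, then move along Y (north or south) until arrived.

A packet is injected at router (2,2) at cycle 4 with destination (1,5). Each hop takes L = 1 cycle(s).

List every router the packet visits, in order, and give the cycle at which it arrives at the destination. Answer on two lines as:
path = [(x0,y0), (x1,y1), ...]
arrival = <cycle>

path = [(2,2), (1,2), (1,3), (1,4), (1,5)]
arrival = 8

  0. router=(2,2) cycle=4 (inject)
  1. router=(1,2) cycle=5 dir=W
  2. router=(1,3) cycle=6 dir=N
  3. router=(1,4) cycle=7 dir=N
  4. router=(1,5) cycle=8 dir=N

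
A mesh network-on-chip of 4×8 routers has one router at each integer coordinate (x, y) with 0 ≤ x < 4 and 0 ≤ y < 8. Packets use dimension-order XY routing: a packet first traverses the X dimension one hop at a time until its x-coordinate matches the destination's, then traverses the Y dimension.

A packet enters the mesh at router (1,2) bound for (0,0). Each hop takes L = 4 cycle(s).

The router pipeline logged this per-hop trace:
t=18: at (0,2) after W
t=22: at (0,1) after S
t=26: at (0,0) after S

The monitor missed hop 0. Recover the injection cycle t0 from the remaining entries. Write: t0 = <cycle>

Hop 1 reached at cycle 18; hop k is at t0 + k·L.
So t0 = 18 − 1·4 = 14.

t0 = 14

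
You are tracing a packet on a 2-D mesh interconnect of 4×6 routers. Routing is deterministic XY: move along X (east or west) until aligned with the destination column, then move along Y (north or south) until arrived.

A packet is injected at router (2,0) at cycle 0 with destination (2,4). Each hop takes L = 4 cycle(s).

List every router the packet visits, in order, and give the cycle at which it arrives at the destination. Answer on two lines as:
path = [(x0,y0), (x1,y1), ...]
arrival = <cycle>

t=0: at (2,0)
t=4: at (2,1) after N
t=8: at (2,2) after N
t=12: at (2,3) after N
t=16: at (2,4) after N

path = [(2,0), (2,1), (2,2), (2,3), (2,4)]
arrival = 16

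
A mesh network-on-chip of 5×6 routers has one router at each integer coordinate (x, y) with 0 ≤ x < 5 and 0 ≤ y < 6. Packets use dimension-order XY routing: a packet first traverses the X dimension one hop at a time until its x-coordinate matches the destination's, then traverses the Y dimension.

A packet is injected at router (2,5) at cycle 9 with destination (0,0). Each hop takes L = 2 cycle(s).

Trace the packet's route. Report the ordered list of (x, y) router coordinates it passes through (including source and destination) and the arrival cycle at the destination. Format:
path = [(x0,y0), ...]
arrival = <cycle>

path = [(2,5), (1,5), (0,5), (0,4), (0,3), (0,2), (0,1), (0,0)]
arrival = 23

hop 0: (2,5) @ cyc 9
hop 1: (1,5) @ cyc 11  [W]
hop 2: (0,5) @ cyc 13  [W]
hop 3: (0,4) @ cyc 15  [S]
hop 4: (0,3) @ cyc 17  [S]
hop 5: (0,2) @ cyc 19  [S]
hop 6: (0,1) @ cyc 21  [S]
hop 7: (0,0) @ cyc 23  [S]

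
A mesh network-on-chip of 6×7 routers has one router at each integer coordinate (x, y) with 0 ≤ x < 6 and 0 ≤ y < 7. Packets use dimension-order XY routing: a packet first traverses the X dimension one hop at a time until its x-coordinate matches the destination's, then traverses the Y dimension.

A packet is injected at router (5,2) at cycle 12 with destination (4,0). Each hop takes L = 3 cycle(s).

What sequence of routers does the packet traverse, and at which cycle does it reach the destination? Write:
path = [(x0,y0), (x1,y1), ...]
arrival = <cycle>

path = [(5,2), (4,2), (4,1), (4,0)]
arrival = 21

t=12: at (5,2)
t=15: at (4,2) after W
t=18: at (4,1) after S
t=21: at (4,0) after S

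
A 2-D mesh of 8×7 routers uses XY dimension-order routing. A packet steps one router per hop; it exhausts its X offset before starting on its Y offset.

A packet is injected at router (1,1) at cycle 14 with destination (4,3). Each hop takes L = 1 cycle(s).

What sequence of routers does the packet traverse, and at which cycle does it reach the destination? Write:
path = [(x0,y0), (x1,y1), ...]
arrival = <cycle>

src (1,1)  cyc=14
E→(2,1)  cyc=15
E→(3,1)  cyc=16
E→(4,1)  cyc=17
N→(4,2)  cyc=18
N→(4,3)  cyc=19

path = [(1,1), (2,1), (3,1), (4,1), (4,2), (4,3)]
arrival = 19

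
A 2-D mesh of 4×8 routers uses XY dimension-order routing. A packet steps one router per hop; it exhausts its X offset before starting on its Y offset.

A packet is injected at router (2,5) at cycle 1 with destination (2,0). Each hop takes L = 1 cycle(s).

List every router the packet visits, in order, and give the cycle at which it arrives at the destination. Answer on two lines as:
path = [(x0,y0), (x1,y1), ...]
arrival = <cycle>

  0. router=(2,5) cycle=1 (inject)
  1. router=(2,4) cycle=2 dir=S
  2. router=(2,3) cycle=3 dir=S
  3. router=(2,2) cycle=4 dir=S
  4. router=(2,1) cycle=5 dir=S
  5. router=(2,0) cycle=6 dir=S

path = [(2,5), (2,4), (2,3), (2,2), (2,1), (2,0)]
arrival = 6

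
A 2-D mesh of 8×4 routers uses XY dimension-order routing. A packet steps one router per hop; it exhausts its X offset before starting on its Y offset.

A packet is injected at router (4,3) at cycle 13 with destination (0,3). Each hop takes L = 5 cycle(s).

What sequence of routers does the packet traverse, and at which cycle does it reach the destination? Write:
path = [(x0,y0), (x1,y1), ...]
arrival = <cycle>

[0] x=4 y=3 t=13
[1] x=3 y=3 t=18 →W
[2] x=2 y=3 t=23 →W
[3] x=1 y=3 t=28 →W
[4] x=0 y=3 t=33 →W

path = [(4,3), (3,3), (2,3), (1,3), (0,3)]
arrival = 33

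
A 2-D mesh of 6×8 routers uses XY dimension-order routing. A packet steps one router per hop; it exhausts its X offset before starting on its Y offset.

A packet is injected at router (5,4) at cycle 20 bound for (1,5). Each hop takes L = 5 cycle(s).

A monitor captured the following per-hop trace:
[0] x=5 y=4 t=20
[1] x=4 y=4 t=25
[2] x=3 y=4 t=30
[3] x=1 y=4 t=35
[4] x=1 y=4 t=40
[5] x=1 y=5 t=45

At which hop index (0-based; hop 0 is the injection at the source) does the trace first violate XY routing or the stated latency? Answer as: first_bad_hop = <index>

first_bad_hop = 3

[1] (-1,+0) / 5c ⇒ ok
[2] (-1,+0) / 5c ⇒ ok
[3] (-2,+0) / 5c ⇒ BAD: non-unit step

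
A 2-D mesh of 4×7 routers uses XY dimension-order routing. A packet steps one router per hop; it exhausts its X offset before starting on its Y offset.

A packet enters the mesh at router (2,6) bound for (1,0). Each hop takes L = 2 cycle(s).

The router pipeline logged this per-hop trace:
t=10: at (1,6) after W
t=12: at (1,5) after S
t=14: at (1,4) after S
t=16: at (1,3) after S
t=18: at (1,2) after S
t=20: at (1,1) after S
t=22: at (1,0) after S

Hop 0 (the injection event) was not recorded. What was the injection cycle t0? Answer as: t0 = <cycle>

t0 = 8

cyc[1] = 10 and cyc[k] = t0 + k·L for every k.
So t0 = 10 − 1·2 = 8.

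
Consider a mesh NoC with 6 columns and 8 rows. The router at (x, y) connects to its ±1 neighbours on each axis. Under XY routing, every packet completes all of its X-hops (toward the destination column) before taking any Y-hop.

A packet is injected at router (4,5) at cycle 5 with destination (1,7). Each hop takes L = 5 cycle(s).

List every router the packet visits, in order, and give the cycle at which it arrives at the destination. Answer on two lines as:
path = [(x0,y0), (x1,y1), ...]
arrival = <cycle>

path = [(4,5), (3,5), (2,5), (1,5), (1,6), (1,7)]
arrival = 30

src (4,5)  cyc=5
W→(3,5)  cyc=10
W→(2,5)  cyc=15
W→(1,5)  cyc=20
N→(1,6)  cyc=25
N→(1,7)  cyc=30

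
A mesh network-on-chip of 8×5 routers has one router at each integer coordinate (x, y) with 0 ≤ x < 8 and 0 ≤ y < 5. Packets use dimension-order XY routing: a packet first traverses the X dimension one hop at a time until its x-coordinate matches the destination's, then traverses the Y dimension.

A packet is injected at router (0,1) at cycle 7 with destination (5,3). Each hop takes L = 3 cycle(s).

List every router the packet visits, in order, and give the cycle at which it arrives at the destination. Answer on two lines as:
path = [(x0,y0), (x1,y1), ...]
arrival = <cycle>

path = [(0,1), (1,1), (2,1), (3,1), (4,1), (5,1), (5,2), (5,3)]
arrival = 28

[0] x=0 y=1 t=7
[1] x=1 y=1 t=10 →E
[2] x=2 y=1 t=13 →E
[3] x=3 y=1 t=16 →E
[4] x=4 y=1 t=19 →E
[5] x=5 y=1 t=22 →E
[6] x=5 y=2 t=25 →N
[7] x=5 y=3 t=28 →N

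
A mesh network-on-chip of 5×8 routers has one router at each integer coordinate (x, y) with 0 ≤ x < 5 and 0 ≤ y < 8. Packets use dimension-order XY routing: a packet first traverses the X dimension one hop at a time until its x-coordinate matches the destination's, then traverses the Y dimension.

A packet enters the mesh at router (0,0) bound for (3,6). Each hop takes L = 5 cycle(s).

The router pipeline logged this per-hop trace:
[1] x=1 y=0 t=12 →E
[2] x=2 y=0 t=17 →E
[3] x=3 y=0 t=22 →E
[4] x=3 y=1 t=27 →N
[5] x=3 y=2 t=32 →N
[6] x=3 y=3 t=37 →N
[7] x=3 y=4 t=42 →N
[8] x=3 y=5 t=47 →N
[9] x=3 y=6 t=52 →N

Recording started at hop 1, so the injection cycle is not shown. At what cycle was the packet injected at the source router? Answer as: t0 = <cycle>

At hop 1 the cycle is 12; in general cyc_k = t0 + kL.
Therefore t0 = 12 − L = 7.

t0 = 7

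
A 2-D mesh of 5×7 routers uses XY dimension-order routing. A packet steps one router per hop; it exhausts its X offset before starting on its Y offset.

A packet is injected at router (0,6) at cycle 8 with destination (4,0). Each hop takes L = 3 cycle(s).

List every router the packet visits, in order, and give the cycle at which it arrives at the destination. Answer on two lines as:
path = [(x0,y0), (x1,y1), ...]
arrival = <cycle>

path = [(0,6), (1,6), (2,6), (3,6), (4,6), (4,5), (4,4), (4,3), (4,2), (4,1), (4,0)]
arrival = 38

t=8: at (0,6)
t=11: at (1,6) after E
t=14: at (2,6) after E
t=17: at (3,6) after E
t=20: at (4,6) after E
t=23: at (4,5) after S
t=26: at (4,4) after S
t=29: at (4,3) after S
t=32: at (4,2) after S
t=35: at (4,1) after S
t=38: at (4,0) after S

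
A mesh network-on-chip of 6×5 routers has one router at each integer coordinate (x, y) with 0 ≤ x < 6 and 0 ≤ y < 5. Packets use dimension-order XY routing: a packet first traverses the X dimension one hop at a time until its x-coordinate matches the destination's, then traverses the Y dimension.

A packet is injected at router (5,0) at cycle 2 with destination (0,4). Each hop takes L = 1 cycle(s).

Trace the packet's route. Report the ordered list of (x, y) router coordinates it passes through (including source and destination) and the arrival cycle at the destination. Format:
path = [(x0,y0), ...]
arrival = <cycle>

path = [(5,0), (4,0), (3,0), (2,0), (1,0), (0,0), (0,1), (0,2), (0,3), (0,4)]
arrival = 11

hop 0: (5,0) @ cyc 2
hop 1: (4,0) @ cyc 3  [W]
hop 2: (3,0) @ cyc 4  [W]
hop 3: (2,0) @ cyc 5  [W]
hop 4: (1,0) @ cyc 6  [W]
hop 5: (0,0) @ cyc 7  [W]
hop 6: (0,1) @ cyc 8  [N]
hop 7: (0,2) @ cyc 9  [N]
hop 8: (0,3) @ cyc 10  [N]
hop 9: (0,4) @ cyc 11  [N]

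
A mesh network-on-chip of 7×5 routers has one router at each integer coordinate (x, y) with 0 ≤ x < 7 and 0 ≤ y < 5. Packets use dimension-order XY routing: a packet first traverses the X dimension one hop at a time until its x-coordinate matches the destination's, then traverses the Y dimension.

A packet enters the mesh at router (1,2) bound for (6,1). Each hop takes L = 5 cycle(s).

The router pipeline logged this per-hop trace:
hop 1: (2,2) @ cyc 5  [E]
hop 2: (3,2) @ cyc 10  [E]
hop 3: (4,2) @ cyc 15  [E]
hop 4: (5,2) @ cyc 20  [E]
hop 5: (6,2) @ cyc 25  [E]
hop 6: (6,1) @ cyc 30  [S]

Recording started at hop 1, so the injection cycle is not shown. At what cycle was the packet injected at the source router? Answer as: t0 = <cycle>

t0 = 0

The first recorded entry is hop 1 at cycle 5.
Subtract one hop: t0 = 5 − 5 = 0.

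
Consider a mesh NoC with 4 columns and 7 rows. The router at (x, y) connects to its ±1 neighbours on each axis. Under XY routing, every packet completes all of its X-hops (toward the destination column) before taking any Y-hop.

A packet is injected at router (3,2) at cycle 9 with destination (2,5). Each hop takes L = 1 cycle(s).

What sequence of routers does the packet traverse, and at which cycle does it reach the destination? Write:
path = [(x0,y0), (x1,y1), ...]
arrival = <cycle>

path = [(3,2), (2,2), (2,3), (2,4), (2,5)]
arrival = 13

#0 — 3,2 | c9
#1 — 2,2 | c10 | W
#2 — 2,3 | c11 | N
#3 — 2,4 | c12 | N
#4 — 2,5 | c13 | N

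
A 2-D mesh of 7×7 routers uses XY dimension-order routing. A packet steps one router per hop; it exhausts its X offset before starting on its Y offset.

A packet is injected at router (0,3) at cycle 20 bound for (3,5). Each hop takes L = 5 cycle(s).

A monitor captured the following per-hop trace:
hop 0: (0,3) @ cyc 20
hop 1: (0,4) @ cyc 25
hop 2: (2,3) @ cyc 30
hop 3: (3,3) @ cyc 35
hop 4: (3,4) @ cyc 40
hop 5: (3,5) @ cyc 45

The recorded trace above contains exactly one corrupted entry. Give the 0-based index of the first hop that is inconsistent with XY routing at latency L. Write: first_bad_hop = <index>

hop 1: step (+0,+1), +5 cyc — BAD: Y-move but x=0≠3

first_bad_hop = 1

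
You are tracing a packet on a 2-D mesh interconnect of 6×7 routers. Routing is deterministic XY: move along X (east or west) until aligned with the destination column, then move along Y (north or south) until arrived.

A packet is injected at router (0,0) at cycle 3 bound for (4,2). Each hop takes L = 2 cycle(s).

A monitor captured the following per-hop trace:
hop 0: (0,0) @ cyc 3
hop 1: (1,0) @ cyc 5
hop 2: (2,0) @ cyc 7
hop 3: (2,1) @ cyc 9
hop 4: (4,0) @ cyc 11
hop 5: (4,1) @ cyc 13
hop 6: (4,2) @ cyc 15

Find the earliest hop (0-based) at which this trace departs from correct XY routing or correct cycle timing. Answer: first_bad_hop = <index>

first_bad_hop = 3

  1: Δx=+1 Δy=+0 Δt=2 [ok]
  2: Δx=+1 Δy=+0 Δt=2 [ok]
  3: Δx=+0 Δy=+1 Δt=2 [BAD: Y-move but x=2≠4]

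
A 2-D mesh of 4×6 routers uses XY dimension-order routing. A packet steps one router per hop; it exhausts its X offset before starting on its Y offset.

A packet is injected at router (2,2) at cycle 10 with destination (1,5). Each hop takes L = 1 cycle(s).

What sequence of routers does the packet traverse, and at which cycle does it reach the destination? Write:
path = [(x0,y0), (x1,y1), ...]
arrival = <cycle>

path = [(2,2), (1,2), (1,3), (1,4), (1,5)]
arrival = 14

#0 — 2,2 | c10
#1 — 1,2 | c11 | W
#2 — 1,3 | c12 | N
#3 — 1,4 | c13 | N
#4 — 1,5 | c14 | N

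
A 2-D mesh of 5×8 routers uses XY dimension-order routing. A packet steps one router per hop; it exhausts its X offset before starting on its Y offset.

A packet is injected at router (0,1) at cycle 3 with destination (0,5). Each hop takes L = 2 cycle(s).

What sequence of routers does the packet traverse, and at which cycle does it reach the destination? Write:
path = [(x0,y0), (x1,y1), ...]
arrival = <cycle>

path = [(0,1), (0,2), (0,3), (0,4), (0,5)]
arrival = 11

hop 0: (0,1) @ cyc 3
hop 1: (0,2) @ cyc 5  [N]
hop 2: (0,3) @ cyc 7  [N]
hop 3: (0,4) @ cyc 9  [N]
hop 4: (0,5) @ cyc 11  [N]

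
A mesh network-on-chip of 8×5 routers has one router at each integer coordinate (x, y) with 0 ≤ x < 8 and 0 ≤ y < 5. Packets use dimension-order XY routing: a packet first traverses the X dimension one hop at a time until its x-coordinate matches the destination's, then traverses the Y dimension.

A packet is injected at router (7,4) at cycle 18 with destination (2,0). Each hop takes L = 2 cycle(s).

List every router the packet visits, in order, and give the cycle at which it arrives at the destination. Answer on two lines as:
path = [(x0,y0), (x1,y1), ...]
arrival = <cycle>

path = [(7,4), (6,4), (5,4), (4,4), (3,4), (2,4), (2,3), (2,2), (2,1), (2,0)]
arrival = 36

hop 0: (7,4) @ cyc 18
hop 1: (6,4) @ cyc 20  [W]
hop 2: (5,4) @ cyc 22  [W]
hop 3: (4,4) @ cyc 24  [W]
hop 4: (3,4) @ cyc 26  [W]
hop 5: (2,4) @ cyc 28  [W]
hop 6: (2,3) @ cyc 30  [S]
hop 7: (2,2) @ cyc 32  [S]
hop 8: (2,1) @ cyc 34  [S]
hop 9: (2,0) @ cyc 36  [S]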